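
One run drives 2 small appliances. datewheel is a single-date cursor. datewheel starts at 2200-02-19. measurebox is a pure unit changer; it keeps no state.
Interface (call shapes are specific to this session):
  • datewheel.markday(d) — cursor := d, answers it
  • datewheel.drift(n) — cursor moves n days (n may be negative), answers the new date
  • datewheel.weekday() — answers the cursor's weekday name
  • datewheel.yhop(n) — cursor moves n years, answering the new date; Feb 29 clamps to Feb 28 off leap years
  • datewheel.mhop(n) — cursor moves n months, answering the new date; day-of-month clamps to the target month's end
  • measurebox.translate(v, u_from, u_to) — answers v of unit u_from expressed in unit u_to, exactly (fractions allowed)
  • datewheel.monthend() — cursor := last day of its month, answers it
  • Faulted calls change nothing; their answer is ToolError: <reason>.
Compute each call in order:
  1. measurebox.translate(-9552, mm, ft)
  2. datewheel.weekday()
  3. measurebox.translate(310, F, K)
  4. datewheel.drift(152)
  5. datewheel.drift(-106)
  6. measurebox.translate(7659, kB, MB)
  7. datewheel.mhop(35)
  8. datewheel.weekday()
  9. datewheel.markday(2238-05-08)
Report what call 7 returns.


Calling translate with v: -9552, u_from: mm, u_to: ft, giving -3980/127.
I use weekday, — result: Wednesday.
I try translate with v: 310, u_from: F, u_to: K, and observe 76967/180.
Then drift with n: 152, → 2200-07-21.
I run drift with n: -106, and see 2200-04-06.
I call translate with v: 7659, u_from: kB, u_to: MB, and observe 7659/1000.
I invoke mhop with n: 35, giving 2203-03-06.
Now I run weekday, → Sunday.
I try markday with d: 2238-05-08: 2238-05-08.

Answer: 2203-03-06


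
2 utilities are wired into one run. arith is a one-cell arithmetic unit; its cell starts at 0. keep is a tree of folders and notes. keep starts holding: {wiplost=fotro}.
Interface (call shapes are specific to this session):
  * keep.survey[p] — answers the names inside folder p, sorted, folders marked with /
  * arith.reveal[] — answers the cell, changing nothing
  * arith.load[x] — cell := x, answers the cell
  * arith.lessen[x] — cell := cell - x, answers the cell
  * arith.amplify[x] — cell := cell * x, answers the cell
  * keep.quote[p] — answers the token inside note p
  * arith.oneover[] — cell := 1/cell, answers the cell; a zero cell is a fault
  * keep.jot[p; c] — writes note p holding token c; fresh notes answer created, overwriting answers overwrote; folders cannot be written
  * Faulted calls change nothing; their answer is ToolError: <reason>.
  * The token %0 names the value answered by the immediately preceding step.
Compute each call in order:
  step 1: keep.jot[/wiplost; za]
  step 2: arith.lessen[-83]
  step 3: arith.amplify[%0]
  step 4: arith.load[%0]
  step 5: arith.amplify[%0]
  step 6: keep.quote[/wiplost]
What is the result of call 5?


Step: keep.jot[p: /wiplost; c: za]
Result: overwrote
Step: arith.lessen[x: -83]
Result: 83
Step: arith.amplify[x: %0]
Result: 6889
Step: arith.load[x: %0]
Result: 6889
Step: arith.amplify[x: %0]
Result: 47458321
Step: keep.quote[p: /wiplost]
Result: za

Answer: 47458321


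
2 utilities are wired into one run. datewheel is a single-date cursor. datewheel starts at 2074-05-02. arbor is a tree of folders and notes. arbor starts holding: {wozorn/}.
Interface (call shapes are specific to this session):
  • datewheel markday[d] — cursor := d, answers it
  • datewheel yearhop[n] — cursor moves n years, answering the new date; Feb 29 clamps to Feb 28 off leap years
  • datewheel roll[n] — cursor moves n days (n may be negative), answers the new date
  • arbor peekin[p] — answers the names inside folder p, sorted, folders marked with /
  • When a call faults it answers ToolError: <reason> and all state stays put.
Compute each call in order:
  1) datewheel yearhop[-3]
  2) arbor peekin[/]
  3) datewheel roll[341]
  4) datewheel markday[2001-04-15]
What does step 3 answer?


I invoke datewheel yearhop passing n: -3, → 2071-05-02.
Then arbor peekin passing p: /, and observe [wozorn/].
I run datewheel roll passing n: 341, and get 2072-04-07.
I call datewheel markday passing d: 2001-04-15, → 2001-04-15.

Answer: 2072-04-07


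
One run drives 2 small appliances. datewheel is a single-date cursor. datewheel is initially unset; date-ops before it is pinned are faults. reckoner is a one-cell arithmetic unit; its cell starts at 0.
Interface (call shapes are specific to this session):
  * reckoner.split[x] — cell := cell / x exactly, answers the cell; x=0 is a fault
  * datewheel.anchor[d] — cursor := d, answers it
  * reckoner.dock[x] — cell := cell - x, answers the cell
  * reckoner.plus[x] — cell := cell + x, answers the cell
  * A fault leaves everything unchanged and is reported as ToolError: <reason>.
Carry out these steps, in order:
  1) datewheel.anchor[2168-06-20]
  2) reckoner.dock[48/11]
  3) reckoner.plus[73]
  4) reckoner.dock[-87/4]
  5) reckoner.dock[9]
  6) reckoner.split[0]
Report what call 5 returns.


$ anchor d='2168-06-20'
:: 2168-06-20
$ dock x='48/11'
:: -48/11
$ plus x='73'
:: 755/11
$ dock x='-87/4'
:: 3977/44
$ dock x='9'
:: 3581/44
$ split x='0'
:: ToolError: division by zero

Answer: 3581/44


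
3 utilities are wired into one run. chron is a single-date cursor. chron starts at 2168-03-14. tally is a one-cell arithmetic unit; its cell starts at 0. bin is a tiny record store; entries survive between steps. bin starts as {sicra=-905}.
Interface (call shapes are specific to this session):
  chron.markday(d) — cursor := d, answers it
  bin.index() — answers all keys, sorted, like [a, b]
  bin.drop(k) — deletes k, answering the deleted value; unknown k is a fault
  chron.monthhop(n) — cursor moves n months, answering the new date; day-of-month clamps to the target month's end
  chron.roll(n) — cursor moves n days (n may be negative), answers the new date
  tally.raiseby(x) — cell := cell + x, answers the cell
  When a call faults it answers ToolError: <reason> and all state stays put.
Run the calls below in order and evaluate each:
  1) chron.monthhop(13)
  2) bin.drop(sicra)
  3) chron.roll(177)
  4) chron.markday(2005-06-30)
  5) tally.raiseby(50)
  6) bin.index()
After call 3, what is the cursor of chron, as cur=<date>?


Answer: cur=2169-10-08

Derivation:
% chron.monthhop n→13
:: 2169-04-14
% bin.drop k→sicra
:: -905
% chron.roll n→177
:: 2169-10-08
% chron.markday d→2005-06-30
:: 2005-06-30
% tally.raiseby x→50
:: 50
% bin.index
:: []


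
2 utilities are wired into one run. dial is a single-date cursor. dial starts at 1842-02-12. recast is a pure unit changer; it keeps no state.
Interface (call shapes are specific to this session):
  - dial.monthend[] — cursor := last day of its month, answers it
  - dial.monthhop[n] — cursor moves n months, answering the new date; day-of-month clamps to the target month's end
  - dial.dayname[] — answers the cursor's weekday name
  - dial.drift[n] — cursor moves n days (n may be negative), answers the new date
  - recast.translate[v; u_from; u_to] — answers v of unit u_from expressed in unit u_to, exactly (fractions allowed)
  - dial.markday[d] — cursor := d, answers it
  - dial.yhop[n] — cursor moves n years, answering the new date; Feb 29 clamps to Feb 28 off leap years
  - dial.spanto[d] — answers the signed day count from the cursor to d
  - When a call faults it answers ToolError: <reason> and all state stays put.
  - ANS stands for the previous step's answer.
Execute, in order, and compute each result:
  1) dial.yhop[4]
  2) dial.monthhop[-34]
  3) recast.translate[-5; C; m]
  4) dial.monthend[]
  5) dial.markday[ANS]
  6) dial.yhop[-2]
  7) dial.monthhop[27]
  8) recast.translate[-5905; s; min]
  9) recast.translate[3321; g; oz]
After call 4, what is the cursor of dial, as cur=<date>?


Answer: cur=1843-04-30

Derivation:
·→ dial.yhop(n=4)
·← 1846-02-12
·→ dial.monthhop(n=-34)
·← 1843-04-12
·→ recast.translate(v=-5, u_from=C, u_to=m)
·← ToolError: incompatible units
·→ dial.monthend()
·← 1843-04-30
·→ dial.markday(d=ANS)
·← 1843-04-30
·→ dial.yhop(n=-2)
·← 1841-04-30
·→ dial.monthhop(n=27)
·← 1843-07-30
·→ recast.translate(v=-5905, u_from=s, u_to=min)
·← -1181/12
·→ recast.translate(v=3321, u_from=g, u_to=oz)
·← 5313600000/45359237


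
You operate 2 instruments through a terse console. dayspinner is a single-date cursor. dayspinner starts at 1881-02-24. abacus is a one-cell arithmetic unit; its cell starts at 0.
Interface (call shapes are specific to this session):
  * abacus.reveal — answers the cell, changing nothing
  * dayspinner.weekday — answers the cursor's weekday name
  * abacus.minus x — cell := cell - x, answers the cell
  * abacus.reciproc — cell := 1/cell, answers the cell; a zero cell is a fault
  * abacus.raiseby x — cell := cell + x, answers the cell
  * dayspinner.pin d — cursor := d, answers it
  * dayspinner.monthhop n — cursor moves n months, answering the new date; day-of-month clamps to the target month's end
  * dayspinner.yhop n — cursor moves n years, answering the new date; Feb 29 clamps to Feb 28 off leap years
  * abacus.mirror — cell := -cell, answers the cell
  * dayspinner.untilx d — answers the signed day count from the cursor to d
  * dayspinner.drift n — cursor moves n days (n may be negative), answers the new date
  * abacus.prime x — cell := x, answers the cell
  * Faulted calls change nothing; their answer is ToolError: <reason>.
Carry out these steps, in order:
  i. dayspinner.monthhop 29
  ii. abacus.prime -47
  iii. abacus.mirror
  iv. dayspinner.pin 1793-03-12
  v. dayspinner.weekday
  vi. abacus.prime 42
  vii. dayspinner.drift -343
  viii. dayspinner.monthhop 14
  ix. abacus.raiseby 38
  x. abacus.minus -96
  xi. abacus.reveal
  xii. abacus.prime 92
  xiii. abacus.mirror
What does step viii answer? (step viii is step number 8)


% 1. monthhop(29) == 1883-07-24
% 2. prime(-47) == -47
% 3. mirror() == 47
% 4. pin(1793-03-12) == 1793-03-12
% 5. weekday() == Tuesday
% 6. prime(42) == 42
% 7. drift(-343) == 1792-04-03
% 8. monthhop(14) == 1793-06-03
% 9. raiseby(38) == 80
% 10. minus(-96) == 176
% 11. reveal() == 176
% 12. prime(92) == 92
% 13. mirror() == -92

Answer: 1793-06-03


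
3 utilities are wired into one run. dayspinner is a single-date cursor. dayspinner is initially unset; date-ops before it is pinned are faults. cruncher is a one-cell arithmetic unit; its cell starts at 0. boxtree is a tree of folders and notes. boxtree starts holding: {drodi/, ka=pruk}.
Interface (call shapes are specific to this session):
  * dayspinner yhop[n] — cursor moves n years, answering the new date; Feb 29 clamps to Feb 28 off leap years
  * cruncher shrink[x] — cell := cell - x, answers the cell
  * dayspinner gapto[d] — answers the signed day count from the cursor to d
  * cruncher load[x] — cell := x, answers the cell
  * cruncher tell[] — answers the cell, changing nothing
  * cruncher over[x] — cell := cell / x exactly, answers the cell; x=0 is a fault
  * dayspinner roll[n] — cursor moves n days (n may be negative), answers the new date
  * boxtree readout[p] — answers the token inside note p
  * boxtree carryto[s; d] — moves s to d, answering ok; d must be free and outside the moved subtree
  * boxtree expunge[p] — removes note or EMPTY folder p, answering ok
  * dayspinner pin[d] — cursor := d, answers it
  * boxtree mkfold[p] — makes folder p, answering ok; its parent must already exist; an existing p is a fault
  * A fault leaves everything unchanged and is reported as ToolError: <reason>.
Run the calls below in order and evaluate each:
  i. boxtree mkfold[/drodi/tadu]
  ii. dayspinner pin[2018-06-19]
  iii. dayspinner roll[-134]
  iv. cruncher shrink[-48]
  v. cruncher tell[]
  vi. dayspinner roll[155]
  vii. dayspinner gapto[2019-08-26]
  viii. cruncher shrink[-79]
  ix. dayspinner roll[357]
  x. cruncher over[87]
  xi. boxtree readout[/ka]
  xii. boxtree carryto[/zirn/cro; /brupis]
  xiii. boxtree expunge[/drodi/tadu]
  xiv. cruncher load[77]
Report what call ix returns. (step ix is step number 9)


Answer: 2019-07-02

Derivation:
! boxtree mkfold(p='/drodi/tadu') => ok
! dayspinner pin(d='2018-06-19') => 2018-06-19
! dayspinner roll(n='-134') => 2018-02-05
! cruncher shrink(x='-48') => 48
! cruncher tell() => 48
! dayspinner roll(n='155') => 2018-07-10
! dayspinner gapto(d='2019-08-26') => 412
! cruncher shrink(x='-79') => 127
! dayspinner roll(n='357') => 2019-07-02
! cruncher over(x='87') => 127/87
! boxtree readout(p='/ka') => pruk
! boxtree carryto(s='/zirn/cro', d='/brupis') => ToolError: not found
! boxtree expunge(p='/drodi/tadu') => ok
! cruncher load(x='77') => 77


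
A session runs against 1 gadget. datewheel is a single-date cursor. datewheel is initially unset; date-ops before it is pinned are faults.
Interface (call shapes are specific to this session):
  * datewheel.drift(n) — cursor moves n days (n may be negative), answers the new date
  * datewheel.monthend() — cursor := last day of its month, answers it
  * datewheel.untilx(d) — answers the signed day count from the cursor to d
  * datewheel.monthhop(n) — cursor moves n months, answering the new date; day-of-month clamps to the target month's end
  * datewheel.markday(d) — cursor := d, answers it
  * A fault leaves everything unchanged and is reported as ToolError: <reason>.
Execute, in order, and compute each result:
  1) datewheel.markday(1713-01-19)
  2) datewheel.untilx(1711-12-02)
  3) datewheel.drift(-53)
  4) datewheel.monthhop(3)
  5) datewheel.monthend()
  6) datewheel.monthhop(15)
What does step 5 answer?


Answer: 1713-02-28

Derivation:
Do: markday[1713-01-19]
See: 1713-01-19
Do: untilx[1711-12-02]
See: -414
Do: drift[-53]
See: 1712-11-27
Do: monthhop[3]
See: 1713-02-27
Do: monthend[]
See: 1713-02-28
Do: monthhop[15]
See: 1714-05-28


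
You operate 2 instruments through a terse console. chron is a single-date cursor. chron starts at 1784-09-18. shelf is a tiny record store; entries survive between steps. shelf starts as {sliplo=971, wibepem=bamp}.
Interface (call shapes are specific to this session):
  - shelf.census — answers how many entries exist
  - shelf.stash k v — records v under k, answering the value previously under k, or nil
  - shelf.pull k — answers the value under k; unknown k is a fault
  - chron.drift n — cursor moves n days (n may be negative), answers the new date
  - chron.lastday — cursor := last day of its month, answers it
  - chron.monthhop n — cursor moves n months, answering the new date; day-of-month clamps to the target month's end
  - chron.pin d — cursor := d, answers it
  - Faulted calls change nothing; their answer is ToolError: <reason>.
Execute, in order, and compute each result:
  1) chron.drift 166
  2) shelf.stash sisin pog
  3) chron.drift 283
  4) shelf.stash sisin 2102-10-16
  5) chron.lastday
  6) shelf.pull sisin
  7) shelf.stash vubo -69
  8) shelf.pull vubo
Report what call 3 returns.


Answer: 1785-12-11

Derivation:
Act: drift[n→166]
Obs: 1785-03-03
Act: stash[k→sisin; v→pog]
Obs: nil
Act: drift[n→283]
Obs: 1785-12-11
Act: stash[k→sisin; v→2102-10-16]
Obs: pog
Act: lastday[]
Obs: 1785-12-31
Act: pull[k→sisin]
Obs: 2102-10-16
Act: stash[k→vubo; v→-69]
Obs: nil
Act: pull[k→vubo]
Obs: -69


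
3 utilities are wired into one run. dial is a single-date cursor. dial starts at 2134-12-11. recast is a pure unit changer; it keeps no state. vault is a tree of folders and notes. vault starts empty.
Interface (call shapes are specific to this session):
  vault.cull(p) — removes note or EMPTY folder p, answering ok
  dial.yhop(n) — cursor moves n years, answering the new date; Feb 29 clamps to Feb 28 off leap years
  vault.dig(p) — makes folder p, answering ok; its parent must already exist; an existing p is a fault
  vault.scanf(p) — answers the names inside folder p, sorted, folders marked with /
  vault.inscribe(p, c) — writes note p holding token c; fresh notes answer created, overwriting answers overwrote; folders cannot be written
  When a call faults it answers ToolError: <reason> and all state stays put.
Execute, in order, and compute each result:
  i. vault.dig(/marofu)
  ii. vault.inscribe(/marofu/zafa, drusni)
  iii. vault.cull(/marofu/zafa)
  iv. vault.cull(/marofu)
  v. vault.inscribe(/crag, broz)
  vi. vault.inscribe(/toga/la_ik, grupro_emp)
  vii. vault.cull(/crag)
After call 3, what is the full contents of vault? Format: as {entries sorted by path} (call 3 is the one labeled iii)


Answer: {marofu/}

Derivation:
Now I run dig(p='/marofu'), — result: ok.
I run inscribe(p='/marofu/zafa', c='drusni'), giving created.
Invoking cull(p='/marofu/zafa'), → ok.
Next I call cull(p='/marofu'), and observe ok.
Using inscribe(p='/crag', c='broz'), yielding created.
I call inscribe(p='/toga/la_ik', c='grupro_emp'), which returns ToolError: no parent.
Next I call cull(p='/crag'), giving ok.


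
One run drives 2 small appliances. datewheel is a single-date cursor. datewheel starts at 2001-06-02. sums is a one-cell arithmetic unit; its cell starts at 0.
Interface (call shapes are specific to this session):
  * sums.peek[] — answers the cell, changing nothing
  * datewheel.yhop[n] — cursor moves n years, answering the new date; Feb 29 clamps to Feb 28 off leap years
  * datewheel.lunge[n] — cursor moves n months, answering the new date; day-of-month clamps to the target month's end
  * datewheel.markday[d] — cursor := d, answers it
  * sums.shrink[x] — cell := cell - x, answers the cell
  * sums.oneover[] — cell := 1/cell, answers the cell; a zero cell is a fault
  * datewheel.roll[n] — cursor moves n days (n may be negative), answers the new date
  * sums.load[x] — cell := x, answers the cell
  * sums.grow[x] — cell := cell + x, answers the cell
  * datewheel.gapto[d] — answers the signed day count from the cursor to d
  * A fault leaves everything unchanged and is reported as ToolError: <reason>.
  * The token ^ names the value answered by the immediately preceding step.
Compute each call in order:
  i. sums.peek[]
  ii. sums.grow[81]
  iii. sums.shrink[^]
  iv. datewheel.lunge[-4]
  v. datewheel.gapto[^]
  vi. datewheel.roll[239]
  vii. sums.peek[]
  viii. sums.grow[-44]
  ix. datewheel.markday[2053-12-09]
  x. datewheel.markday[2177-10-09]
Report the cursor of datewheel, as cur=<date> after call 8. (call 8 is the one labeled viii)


Answer: cur=2001-09-29

Derivation:
$ sums.peek
  0
$ sums.grow 81
  81
$ sums.shrink ^
  0
$ datewheel.lunge -4
  2001-02-02
$ datewheel.gapto ^
  0
$ datewheel.roll 239
  2001-09-29
$ sums.peek
  0
$ sums.grow -44
  -44
$ datewheel.markday 2053-12-09
  2053-12-09
$ datewheel.markday 2177-10-09
  2177-10-09


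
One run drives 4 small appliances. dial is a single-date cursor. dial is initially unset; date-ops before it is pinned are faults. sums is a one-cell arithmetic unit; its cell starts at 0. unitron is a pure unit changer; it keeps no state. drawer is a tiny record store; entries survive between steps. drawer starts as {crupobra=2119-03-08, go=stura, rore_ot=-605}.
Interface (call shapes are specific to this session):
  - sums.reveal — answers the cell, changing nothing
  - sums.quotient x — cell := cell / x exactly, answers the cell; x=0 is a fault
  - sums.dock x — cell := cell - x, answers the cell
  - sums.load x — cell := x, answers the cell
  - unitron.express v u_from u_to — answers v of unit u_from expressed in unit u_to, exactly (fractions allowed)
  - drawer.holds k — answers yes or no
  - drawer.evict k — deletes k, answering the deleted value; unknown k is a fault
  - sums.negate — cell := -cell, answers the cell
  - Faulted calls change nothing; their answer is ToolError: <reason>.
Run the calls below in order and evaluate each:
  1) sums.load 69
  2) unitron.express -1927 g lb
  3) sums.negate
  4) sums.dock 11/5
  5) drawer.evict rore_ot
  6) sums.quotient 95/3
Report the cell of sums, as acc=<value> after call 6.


Answer: acc=-1068/475

Derivation:
·→ load(x='69')
·← 69
·→ express(v='-1927', u_from='g', u_to='lb')
·← -192700000/45359237
·→ negate()
·← -69
·→ dock(x='11/5')
·← -356/5
·→ evict(k='rore_ot')
·← -605
·→ quotient(x='95/3')
·← -1068/475


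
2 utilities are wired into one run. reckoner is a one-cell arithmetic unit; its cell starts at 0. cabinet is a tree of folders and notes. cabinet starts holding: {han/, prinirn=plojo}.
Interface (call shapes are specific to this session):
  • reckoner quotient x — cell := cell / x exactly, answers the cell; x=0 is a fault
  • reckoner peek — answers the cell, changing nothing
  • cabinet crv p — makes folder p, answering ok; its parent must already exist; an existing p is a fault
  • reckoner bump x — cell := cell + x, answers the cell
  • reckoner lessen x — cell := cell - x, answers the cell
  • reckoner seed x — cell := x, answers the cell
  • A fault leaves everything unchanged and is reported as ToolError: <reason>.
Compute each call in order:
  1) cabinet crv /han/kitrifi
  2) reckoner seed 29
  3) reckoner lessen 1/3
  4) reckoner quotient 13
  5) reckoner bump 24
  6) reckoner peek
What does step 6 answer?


Answer: 1022/39

Derivation:
I run cabinet crv using /han/kitrifi, and get ok.
I run reckoner seed using 29, yielding 29.
Then reckoner lessen using 1/3, and see 86/3.
I try reckoner quotient using 13, → 86/39.
Next I call reckoner bump using 24, which returns 1022/39.
I invoke reckoner peek, which returns 1022/39.


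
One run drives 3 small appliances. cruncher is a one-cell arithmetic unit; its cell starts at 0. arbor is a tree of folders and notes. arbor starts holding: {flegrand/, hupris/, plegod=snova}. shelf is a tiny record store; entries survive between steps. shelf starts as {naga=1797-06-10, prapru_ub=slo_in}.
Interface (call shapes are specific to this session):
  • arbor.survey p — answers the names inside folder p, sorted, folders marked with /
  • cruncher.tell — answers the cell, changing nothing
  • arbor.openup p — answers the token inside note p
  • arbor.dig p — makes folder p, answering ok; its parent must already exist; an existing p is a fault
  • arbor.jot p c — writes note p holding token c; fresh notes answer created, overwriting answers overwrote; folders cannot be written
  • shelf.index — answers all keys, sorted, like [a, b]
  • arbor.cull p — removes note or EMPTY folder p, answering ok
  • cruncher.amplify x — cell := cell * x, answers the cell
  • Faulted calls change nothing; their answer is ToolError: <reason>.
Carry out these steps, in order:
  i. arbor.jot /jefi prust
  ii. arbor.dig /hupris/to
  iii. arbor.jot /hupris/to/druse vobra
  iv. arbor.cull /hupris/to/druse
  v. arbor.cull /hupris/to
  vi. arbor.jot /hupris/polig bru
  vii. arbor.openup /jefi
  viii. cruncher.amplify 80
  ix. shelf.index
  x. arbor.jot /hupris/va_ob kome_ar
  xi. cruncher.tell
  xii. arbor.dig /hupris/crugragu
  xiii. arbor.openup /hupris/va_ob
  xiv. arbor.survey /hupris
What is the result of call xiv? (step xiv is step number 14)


Answer: [crugragu/, polig, va_ob]

Derivation:
$ arbor.jot p=/jefi c=prust
  created
$ arbor.dig p=/hupris/to
  ok
$ arbor.jot p=/hupris/to/druse c=vobra
  created
$ arbor.cull p=/hupris/to/druse
  ok
$ arbor.cull p=/hupris/to
  ok
$ arbor.jot p=/hupris/polig c=bru
  created
$ arbor.openup p=/jefi
  prust
$ cruncher.amplify x=80
  0
$ shelf.index
  [naga, prapru_ub]
$ arbor.jot p=/hupris/va_ob c=kome_ar
  created
$ cruncher.tell
  0
$ arbor.dig p=/hupris/crugragu
  ok
$ arbor.openup p=/hupris/va_ob
  kome_ar
$ arbor.survey p=/hupris
  [crugragu/, polig, va_ob]


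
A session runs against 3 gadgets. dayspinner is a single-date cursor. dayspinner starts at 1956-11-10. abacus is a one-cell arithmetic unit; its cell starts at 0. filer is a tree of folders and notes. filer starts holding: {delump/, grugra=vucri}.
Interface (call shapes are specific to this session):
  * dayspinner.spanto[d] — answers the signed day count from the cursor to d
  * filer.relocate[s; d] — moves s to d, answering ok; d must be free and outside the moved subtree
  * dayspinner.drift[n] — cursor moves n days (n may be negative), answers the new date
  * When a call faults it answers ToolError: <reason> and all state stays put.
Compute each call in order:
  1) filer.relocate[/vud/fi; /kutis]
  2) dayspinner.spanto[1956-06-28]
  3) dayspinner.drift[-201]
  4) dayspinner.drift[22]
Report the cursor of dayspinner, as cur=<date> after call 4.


Do: filer.relocate[/vud/fi; /kutis]
See: ToolError: not found
Do: dayspinner.spanto[1956-06-28]
See: -135
Do: dayspinner.drift[-201]
See: 1956-04-23
Do: dayspinner.drift[22]
See: 1956-05-15

Answer: cur=1956-05-15


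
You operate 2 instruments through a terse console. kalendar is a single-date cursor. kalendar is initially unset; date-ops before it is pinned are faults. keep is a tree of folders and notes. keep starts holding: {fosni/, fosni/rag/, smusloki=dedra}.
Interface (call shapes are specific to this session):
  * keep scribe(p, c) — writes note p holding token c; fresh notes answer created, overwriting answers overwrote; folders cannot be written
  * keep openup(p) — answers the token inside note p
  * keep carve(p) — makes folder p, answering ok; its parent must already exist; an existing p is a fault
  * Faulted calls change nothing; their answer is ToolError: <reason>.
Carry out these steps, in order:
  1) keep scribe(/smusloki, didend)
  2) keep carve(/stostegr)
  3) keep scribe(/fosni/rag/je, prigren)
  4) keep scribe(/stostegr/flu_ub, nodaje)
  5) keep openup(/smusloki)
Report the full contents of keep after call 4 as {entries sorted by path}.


Answer: {fosni/, fosni/rag/, fosni/rag/je=prigren, smusloki=didend, stostegr/, stostegr/flu_ub=nodaje}

Derivation:
% keep scribe /smusloki didend
  overwrote
% keep carve /stostegr
  ok
% keep scribe /fosni/rag/je prigren
  created
% keep scribe /stostegr/flu_ub nodaje
  created
% keep openup /smusloki
  didend


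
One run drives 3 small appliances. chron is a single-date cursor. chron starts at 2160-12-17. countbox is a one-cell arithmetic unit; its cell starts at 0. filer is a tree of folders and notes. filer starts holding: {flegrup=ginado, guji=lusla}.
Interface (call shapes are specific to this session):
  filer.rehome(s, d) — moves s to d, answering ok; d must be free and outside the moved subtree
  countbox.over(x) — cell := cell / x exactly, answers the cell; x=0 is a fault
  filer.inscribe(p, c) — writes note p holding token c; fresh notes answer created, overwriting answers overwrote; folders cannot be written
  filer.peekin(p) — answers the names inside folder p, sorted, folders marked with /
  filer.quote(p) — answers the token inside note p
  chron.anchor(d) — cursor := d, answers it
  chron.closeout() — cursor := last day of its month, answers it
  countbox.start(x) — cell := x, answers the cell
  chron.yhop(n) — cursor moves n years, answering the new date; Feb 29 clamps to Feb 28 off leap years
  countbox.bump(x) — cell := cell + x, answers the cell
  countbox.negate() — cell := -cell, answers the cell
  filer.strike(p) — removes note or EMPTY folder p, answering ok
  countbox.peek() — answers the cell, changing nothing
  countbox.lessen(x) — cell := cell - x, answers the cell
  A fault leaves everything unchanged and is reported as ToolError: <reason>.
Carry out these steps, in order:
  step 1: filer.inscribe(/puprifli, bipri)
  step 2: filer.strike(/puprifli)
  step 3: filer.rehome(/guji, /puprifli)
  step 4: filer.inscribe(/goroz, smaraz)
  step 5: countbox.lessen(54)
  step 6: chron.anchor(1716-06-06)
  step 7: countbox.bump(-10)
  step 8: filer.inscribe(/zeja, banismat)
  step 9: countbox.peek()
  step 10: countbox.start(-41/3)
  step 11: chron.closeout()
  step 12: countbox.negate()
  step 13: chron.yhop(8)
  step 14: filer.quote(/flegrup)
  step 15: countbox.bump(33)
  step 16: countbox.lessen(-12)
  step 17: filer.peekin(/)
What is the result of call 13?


Answer: 1724-06-30

Derivation:
·→ inscribe(/puprifli, bipri)
·← created
·→ strike(/puprifli)
·← ok
·→ rehome(/guji, /puprifli)
·← ok
·→ inscribe(/goroz, smaraz)
·← created
·→ lessen(54)
·← -54
·→ anchor(1716-06-06)
·← 1716-06-06
·→ bump(-10)
·← -64
·→ inscribe(/zeja, banismat)
·← created
·→ peek()
·← -64
·→ start(-41/3)
·← -41/3
·→ closeout()
·← 1716-06-30
·→ negate()
·← 41/3
·→ yhop(8)
·← 1724-06-30
·→ quote(/flegrup)
·← ginado
·→ bump(33)
·← 140/3
·→ lessen(-12)
·← 176/3
·→ peekin(/)
·← [flegrup, goroz, puprifli, zeja]


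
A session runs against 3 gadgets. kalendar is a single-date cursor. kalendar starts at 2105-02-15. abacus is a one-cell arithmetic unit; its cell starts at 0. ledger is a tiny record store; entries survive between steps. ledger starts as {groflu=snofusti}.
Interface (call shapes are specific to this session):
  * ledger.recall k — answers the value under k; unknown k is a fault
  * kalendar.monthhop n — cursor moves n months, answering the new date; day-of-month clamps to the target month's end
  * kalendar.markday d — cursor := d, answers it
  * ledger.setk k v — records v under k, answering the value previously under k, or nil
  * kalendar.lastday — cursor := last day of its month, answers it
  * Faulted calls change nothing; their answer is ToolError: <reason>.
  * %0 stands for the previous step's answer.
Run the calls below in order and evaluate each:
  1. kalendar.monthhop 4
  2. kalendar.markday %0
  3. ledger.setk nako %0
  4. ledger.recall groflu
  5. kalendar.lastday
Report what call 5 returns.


[in] kalendar.monthhop 4
:: 2105-06-15
[in] kalendar.markday %0
:: 2105-06-15
[in] ledger.setk nako %0
:: nil
[in] ledger.recall groflu
:: snofusti
[in] kalendar.lastday
:: 2105-06-30

Answer: 2105-06-30


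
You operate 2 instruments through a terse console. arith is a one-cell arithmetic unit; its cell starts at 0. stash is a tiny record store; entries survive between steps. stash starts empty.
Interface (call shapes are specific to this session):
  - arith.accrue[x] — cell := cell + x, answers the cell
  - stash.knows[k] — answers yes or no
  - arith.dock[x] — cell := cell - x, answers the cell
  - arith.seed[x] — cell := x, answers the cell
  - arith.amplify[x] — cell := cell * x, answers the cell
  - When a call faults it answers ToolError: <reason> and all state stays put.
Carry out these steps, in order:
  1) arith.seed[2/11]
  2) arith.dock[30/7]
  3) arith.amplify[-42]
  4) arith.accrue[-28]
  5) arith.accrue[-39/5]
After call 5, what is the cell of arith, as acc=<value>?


Answer: acc=7511/55

Derivation:
·→ arith.seed(2/11)
·← 2/11
·→ arith.dock(30/7)
·← -316/77
·→ arith.amplify(-42)
·← 1896/11
·→ arith.accrue(-28)
·← 1588/11
·→ arith.accrue(-39/5)
·← 7511/55


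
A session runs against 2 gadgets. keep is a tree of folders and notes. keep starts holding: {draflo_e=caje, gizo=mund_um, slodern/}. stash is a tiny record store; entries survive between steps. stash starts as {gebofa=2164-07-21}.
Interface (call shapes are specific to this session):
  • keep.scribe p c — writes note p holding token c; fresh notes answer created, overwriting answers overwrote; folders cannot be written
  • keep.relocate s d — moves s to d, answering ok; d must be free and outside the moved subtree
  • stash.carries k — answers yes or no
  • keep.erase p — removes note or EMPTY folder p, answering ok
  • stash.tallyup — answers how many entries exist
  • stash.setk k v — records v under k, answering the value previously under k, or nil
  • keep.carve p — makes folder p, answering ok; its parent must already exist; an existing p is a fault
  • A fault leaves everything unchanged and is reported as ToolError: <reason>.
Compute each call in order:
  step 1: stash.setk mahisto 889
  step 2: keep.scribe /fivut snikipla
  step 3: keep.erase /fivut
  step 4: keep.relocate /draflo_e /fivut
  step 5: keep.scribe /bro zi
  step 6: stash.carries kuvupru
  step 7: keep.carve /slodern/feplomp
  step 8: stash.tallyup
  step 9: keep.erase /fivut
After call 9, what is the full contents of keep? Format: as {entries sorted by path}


! stash.setk(k: mahisto, v: 889) == nil
! keep.scribe(p: /fivut, c: snikipla) == created
! keep.erase(p: /fivut) == ok
! keep.relocate(s: /draflo_e, d: /fivut) == ok
! keep.scribe(p: /bro, c: zi) == created
! stash.carries(k: kuvupru) == no
! keep.carve(p: /slodern/feplomp) == ok
! stash.tallyup() == 2
! keep.erase(p: /fivut) == ok

Answer: {bro=zi, gizo=mund_um, slodern/, slodern/feplomp/}


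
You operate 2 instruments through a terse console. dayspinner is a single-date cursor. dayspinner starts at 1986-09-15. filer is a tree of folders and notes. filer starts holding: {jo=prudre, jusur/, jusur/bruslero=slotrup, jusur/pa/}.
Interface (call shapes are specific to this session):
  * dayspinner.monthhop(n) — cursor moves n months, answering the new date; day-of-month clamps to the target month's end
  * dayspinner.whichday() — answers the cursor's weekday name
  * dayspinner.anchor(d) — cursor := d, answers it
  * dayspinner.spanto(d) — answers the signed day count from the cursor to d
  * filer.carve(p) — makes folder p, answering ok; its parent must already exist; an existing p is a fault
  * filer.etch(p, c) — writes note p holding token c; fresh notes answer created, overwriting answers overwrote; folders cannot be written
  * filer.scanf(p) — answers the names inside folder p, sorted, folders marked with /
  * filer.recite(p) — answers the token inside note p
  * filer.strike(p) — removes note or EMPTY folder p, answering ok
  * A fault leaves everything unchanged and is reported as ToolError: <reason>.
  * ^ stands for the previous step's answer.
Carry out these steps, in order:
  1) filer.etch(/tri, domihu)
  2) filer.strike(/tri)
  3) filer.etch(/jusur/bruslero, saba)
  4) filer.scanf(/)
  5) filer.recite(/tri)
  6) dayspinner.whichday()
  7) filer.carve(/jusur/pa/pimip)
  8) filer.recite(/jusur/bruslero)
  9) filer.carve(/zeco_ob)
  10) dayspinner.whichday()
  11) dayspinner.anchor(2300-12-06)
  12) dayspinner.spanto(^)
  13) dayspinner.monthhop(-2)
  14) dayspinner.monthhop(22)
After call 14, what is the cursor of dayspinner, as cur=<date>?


CALL filer.etch[/tri; domihu]
RET  created
CALL filer.strike[/tri]
RET  ok
CALL filer.etch[/jusur/bruslero; saba]
RET  overwrote
CALL filer.scanf[/]
RET  [jo, jusur/]
CALL filer.recite[/tri]
RET  ToolError: not found
CALL dayspinner.whichday[]
RET  Monday
CALL filer.carve[/jusur/pa/pimip]
RET  ok
CALL filer.recite[/jusur/bruslero]
RET  saba
CALL filer.carve[/zeco_ob]
RET  ok
CALL dayspinner.whichday[]
RET  Monday
CALL dayspinner.anchor[2300-12-06]
RET  2300-12-06
CALL dayspinner.spanto[^]
RET  0
CALL dayspinner.monthhop[-2]
RET  2300-10-06
CALL dayspinner.monthhop[22]
RET  2302-08-06

Answer: cur=2302-08-06


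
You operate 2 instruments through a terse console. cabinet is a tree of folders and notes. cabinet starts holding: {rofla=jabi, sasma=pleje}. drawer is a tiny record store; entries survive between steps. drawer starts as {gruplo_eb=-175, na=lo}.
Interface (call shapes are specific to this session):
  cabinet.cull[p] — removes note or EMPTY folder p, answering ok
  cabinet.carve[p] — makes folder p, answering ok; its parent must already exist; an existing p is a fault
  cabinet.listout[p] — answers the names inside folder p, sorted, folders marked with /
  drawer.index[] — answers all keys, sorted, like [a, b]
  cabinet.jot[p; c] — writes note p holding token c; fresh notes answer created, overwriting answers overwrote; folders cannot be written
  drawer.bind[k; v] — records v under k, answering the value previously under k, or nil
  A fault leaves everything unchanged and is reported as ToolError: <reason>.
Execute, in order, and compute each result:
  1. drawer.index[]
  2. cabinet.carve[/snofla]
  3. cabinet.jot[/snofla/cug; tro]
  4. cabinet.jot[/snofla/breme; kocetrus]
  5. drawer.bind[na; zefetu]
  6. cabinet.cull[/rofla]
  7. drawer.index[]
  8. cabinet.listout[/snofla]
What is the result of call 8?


Answer: [breme, cug]

Derivation:
Step: index[]
Result: [gruplo_eb, na]
Step: carve[p→/snofla]
Result: ok
Step: jot[p→/snofla/cug; c→tro]
Result: created
Step: jot[p→/snofla/breme; c→kocetrus]
Result: created
Step: bind[k→na; v→zefetu]
Result: lo
Step: cull[p→/rofla]
Result: ok
Step: index[]
Result: [gruplo_eb, na]
Step: listout[p→/snofla]
Result: [breme, cug]


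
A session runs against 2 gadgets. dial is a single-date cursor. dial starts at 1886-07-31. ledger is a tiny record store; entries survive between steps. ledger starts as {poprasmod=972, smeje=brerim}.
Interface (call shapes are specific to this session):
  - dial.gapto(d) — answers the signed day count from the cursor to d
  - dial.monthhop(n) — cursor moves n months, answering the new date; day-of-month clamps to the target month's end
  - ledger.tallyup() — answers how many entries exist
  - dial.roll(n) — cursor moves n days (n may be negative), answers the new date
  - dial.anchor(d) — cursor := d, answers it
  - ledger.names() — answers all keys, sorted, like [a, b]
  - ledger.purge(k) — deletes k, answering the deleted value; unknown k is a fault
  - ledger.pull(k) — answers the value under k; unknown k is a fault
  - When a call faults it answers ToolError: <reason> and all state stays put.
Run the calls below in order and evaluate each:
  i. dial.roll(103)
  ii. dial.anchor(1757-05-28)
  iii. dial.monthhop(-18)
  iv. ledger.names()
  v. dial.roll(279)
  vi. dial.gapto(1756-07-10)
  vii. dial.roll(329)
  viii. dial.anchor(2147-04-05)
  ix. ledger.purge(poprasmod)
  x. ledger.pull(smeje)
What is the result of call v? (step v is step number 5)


Answer: 1756-09-02

Derivation:
! 1. roll(103) : 1886-11-11
! 2. anchor(1757-05-28) : 1757-05-28
! 3. monthhop(-18) : 1755-11-28
! 4. names() : [poprasmod, smeje]
! 5. roll(279) : 1756-09-02
! 6. gapto(1756-07-10) : -54
! 7. roll(329) : 1757-07-28
! 8. anchor(2147-04-05) : 2147-04-05
! 9. purge(poprasmod) : 972
! 10. pull(smeje) : brerim


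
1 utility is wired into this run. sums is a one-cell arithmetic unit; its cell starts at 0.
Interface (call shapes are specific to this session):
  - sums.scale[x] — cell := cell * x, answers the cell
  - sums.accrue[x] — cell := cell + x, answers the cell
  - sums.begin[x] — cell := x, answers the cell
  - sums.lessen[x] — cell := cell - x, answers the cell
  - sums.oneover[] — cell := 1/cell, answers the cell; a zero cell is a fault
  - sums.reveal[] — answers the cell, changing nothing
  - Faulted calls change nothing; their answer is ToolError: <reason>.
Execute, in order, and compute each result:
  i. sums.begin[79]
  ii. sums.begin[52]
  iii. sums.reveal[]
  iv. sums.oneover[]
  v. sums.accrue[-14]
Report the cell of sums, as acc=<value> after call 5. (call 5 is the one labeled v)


Answer: acc=-727/52

Derivation:
→ sums.begin(x='79')
← 79
→ sums.begin(x='52')
← 52
→ sums.reveal()
← 52
→ sums.oneover()
← 1/52
→ sums.accrue(x='-14')
← -727/52


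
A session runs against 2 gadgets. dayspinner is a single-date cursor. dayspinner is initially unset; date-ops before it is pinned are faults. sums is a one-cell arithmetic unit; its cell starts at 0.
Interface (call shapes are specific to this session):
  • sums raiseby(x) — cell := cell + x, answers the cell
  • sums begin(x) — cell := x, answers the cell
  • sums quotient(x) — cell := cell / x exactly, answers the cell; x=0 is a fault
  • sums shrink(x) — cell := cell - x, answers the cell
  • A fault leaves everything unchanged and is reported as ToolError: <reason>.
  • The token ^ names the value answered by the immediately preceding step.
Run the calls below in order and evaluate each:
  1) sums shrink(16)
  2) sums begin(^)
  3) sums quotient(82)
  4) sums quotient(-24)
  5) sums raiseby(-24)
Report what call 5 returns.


Answer: -2951/123

Derivation:
Act: sums shrink[x: 16]
Obs: -16
Act: sums begin[x: ^]
Obs: -16
Act: sums quotient[x: 82]
Obs: -8/41
Act: sums quotient[x: -24]
Obs: 1/123
Act: sums raiseby[x: -24]
Obs: -2951/123
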